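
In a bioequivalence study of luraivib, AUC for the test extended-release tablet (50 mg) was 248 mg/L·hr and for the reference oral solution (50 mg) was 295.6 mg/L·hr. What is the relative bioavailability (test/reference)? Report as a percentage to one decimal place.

F_rel = 83.9%

F_rel = (AUC_test/D_test) / (AUC_ref/D_ref)
      = (248/50) / (295.6/50)
      = 4.96 / 5.912 = 0.8390 = 83.90%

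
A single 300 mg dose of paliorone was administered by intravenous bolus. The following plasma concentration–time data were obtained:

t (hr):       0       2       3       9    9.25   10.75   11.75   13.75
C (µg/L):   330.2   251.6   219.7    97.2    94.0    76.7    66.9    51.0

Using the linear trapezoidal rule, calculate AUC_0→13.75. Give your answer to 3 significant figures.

Trapezoidal AUC_0→13.75:
  [0→2]: (330.2+251.6)/2 × 2 = 581.8
  [2→3]: (251.6+219.7)/2 × 1 = 235.65
  [3→9]: (219.7+97.2)/2 × 6 = 950.7
  [9→9.25]: (97.2+94.0)/2 × 0.25 = 23.9
  [9.25→10.75]: (94.0+76.7)/2 × 1.5 = 128.025
  [10.75→11.75]: (76.7+66.9)/2 × 1 = 71.8
  [11.75→13.75]: (66.9+51.0)/2 × 2 = 117.9
  Sum = 2109.775 µg/L·hr

AUC = 2110 µg/L·hr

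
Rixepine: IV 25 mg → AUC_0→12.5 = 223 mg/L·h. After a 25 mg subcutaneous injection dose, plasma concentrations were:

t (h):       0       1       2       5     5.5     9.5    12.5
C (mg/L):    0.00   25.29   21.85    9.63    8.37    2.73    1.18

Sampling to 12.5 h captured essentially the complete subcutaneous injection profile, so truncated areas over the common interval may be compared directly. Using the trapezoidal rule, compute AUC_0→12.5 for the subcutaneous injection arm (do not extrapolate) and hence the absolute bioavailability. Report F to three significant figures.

Trapezoidal AUC_0→12.5 (subcutaneous injection):
  [0→1]: (0.00+25.29)/2 × 1 = 12.645
  [1→2]: (25.29+21.85)/2 × 1 = 23.57
  [2→5]: (21.85+9.63)/2 × 3 = 47.22
  [5→5.5]: (9.63+8.37)/2 × 0.5 = 4.5
  [5.5→9.5]: (8.37+2.73)/2 × 4 = 22.2
  [9.5→12.5]: (2.73+1.18)/2 × 3 = 5.865
  Sum = 116.0 mg/L·h
F = (AUC_ev/D_ev)/(AUC_iv/D_iv) = (116.0/25)/(223/25) = 4.64/8.92 = 0.5202

F = 0.520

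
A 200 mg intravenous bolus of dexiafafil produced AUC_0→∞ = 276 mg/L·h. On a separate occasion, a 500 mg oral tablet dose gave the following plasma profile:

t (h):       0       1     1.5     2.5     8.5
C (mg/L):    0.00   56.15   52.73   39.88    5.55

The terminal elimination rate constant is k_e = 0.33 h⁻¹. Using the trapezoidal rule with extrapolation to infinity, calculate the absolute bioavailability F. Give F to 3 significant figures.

F = 0.369

Trapezoidal AUC_0→8.5 (oral tablet):
  [0→1]: (0.00+56.15)/2 × 1 = 28.075
  [1→1.5]: (56.15+52.73)/2 × 0.5 = 27.22
  [1.5→2.5]: (52.73+39.88)/2 × 1 = 46.305
  [2.5→8.5]: (39.88+5.55)/2 × 6 = 136.29
  Sum = 237.89 mg/L·h
Tail: C_last/k_e = 5.55/0.33 = 16.818
AUC_0→∞ (oral tablet) = 237.89 + 16.818 = 254.708 mg/L·h
F = (AUC_ev/D_ev)/(AUC_iv/D_iv) = (254.708/500)/(276/200) = 0.509416/1.38 = 0.3691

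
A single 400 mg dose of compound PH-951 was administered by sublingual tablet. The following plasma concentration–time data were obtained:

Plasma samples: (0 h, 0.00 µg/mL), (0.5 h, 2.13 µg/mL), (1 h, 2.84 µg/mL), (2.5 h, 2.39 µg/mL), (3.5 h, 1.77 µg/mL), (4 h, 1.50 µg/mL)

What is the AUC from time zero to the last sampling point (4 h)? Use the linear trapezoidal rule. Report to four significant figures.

AUC = 8.595 µg/mL·h

Trapezoidal AUC_0→4:
  [0→0.5]: (0.00+2.13)/2 × 0.5 = 0.5325
  [0.5→1]: (2.13+2.84)/2 × 0.5 = 1.2425
  [1→2.5]: (2.84+2.39)/2 × 1.5 = 3.9225
  [2.5→3.5]: (2.39+1.77)/2 × 1 = 2.08
  [3.5→4]: (1.77+1.50)/2 × 0.5 = 0.8175
  Sum = 8.595 µg/mL·h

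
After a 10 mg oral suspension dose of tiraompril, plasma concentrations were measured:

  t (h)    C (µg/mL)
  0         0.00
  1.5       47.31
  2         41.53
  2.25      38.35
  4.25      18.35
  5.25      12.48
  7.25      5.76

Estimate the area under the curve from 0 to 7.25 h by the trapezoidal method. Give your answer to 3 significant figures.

Trapezoidal AUC_0→7.25:
  [0→1.5]: (0.00+47.31)/2 × 1.5 = 35.4825
  [1.5→2]: (47.31+41.53)/2 × 0.5 = 22.21
  [2→2.25]: (41.53+38.35)/2 × 0.25 = 9.985
  [2.25→4.25]: (38.35+18.35)/2 × 2 = 56.7
  [4.25→5.25]: (18.35+12.48)/2 × 1 = 15.415
  [5.25→7.25]: (12.48+5.76)/2 × 2 = 18.24
  Sum = 158.0325 µg/mL·h

AUC = 158 µg/mL·h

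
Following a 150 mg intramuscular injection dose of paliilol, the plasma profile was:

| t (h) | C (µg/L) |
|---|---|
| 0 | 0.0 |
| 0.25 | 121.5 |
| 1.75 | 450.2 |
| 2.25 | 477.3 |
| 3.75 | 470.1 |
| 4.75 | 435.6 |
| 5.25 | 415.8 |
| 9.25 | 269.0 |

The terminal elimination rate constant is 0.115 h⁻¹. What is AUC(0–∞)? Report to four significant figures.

Trapezoidal AUC_0→9.25:
  [0→0.25]: (0.0+121.5)/2 × 0.25 = 15.1875
  [0.25→1.75]: (121.5+450.2)/2 × 1.5 = 428.775
  [1.75→2.25]: (450.2+477.3)/2 × 0.5 = 231.875
  [2.25→3.75]: (477.3+470.1)/2 × 1.5 = 710.55
  [3.75→4.75]: (470.1+435.6)/2 × 1 = 452.85
  [4.75→5.25]: (435.6+415.8)/2 × 0.5 = 212.85
  [5.25→9.25]: (415.8+269.0)/2 × 4 = 1369.6
  Sum = 3421.6875 µg/L·h
Extrapolated tail: C_last / k_e = 269.0 / 0.115 = 2339.130
AUC_0→∞ = 3421.6875 + 2339.130 = 5760.8175 µg/L·h

AUC = 5761 µg/L·h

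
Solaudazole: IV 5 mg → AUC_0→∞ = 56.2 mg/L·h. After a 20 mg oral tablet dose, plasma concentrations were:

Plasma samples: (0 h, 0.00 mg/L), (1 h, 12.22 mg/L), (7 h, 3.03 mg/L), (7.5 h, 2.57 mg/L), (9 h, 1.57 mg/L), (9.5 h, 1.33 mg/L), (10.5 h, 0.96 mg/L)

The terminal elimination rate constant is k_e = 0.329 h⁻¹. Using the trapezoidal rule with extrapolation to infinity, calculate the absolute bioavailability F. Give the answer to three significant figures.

Trapezoidal AUC_0→10.5 (oral tablet):
  [0→1]: (0.00+12.22)/2 × 1 = 6.11
  [1→7]: (12.22+3.03)/2 × 6 = 45.75
  [7→7.5]: (3.03+2.57)/2 × 0.5 = 1.4
  [7.5→9]: (2.57+1.57)/2 × 1.5 = 3.105
  [9→9.5]: (1.57+1.33)/2 × 0.5 = 0.725
  [9.5→10.5]: (1.33+0.96)/2 × 1 = 1.145
  Sum = 58.235 mg/L·h
Tail: C_last/k_e = 0.96/0.329 = 2.918
AUC_0→∞ (oral tablet) = 58.235 + 2.918 = 61.153 mg/L·h
F = (AUC_ev/D_ev)/(AUC_iv/D_iv) = (61.153/20)/(56.2/5) = 3.05765/11.24 = 0.2720

F = 0.272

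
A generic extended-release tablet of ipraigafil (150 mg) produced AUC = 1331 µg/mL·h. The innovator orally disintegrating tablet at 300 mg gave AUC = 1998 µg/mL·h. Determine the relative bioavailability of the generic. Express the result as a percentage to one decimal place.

F_rel = (AUC_test/D_test) / (AUC_ref/D_ref)
      = (1331/150) / (1998/300)
      = 8.87333 / 6.66 = 1.3323 = 133.23%

F_rel = 133.2%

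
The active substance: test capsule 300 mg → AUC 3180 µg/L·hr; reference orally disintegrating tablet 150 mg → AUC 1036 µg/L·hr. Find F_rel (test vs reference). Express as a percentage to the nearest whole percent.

F_rel = 153%

F_rel = (AUC_test/D_test) / (AUC_ref/D_ref)
      = (3180/300) / (1036/150)
      = 10.6 / 6.90667 = 1.5347 = 153.47%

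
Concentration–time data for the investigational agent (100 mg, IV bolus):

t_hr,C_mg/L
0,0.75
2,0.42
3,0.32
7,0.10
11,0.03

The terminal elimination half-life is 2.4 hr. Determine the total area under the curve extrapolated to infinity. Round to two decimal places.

Trapezoidal AUC_0→11:
  [0→2]: (0.75+0.42)/2 × 2 = 1.17
  [2→3]: (0.42+0.32)/2 × 1 = 0.37
  [3→7]: (0.32+0.10)/2 × 4 = 0.84
  [7→11]: (0.10+0.03)/2 × 4 = 0.26
  Sum = 2.64 mg/L·hr
k_e = ln2 / t½ = 0.693147 / 2.4 = 0.2888 hr^-1
Extrapolated tail: C_last / k_e = 0.03 / 0.2888 = 0.104
AUC_0→∞ = 2.64 + 0.104 = 2.744 mg/L·hr

AUC = 2.74 mg/L·hr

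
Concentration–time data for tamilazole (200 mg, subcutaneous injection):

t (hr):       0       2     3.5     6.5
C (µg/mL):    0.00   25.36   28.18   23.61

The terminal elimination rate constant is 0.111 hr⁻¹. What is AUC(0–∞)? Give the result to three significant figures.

AUC = 356 µg/mL·hr

Trapezoidal AUC_0→6.5:
  [0→2]: (0.00+25.36)/2 × 2 = 25.36
  [2→3.5]: (25.36+28.18)/2 × 1.5 = 40.155
  [3.5→6.5]: (28.18+23.61)/2 × 3 = 77.685
  Sum = 143.2 µg/mL·hr
Extrapolated tail: C_last / k_e = 23.61 / 0.111 = 212.703
AUC_0→∞ = 143.2 + 212.703 = 355.903 µg/mL·hr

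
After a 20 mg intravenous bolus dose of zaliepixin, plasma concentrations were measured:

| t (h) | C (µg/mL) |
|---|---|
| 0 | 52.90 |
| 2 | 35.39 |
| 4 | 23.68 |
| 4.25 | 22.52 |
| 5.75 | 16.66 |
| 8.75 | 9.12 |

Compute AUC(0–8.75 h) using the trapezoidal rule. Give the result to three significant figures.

AUC = 221 µg/mL·h

Trapezoidal AUC_0→8.75:
  [0→2]: (52.90+35.39)/2 × 2 = 88.29
  [2→4]: (35.39+23.68)/2 × 2 = 59.07
  [4→4.25]: (23.68+22.52)/2 × 0.25 = 5.775
  [4.25→5.75]: (22.52+16.66)/2 × 1.5 = 29.385
  [5.75→8.75]: (16.66+9.12)/2 × 3 = 38.67
  Sum = 221.19 µg/mL·h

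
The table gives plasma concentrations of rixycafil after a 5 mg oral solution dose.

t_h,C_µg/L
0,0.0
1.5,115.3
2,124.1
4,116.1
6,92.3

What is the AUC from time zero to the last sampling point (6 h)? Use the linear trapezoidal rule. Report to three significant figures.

Trapezoidal AUC_0→6:
  [0→1.5]: (0.0+115.3)/2 × 1.5 = 86.475
  [1.5→2]: (115.3+124.1)/2 × 0.5 = 59.85
  [2→4]: (124.1+116.1)/2 × 2 = 240.2
  [4→6]: (116.1+92.3)/2 × 2 = 208.4
  Sum = 594.925 µg/L·h

AUC = 595 µg/L·h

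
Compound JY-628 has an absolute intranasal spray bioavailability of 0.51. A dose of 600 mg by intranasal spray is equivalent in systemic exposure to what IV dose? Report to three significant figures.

D_iv = 306 mg

Systemic exposure from an extravascular dose = F × D_ev, so the equivalent IV dose is F × D_ev.
D_iv = F × D_ev = 0.51 × 600 = 306 mg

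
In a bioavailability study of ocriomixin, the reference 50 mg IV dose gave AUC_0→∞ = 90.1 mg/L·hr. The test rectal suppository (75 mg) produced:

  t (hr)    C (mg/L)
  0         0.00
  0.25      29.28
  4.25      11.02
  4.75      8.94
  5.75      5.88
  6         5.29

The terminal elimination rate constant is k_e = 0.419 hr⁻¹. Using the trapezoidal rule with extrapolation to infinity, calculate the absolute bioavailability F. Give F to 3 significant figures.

F = 0.819

Trapezoidal AUC_0→6 (rectal suppository):
  [0→0.25]: (0.00+29.28)/2 × 0.25 = 3.66
  [0.25→4.25]: (29.28+11.02)/2 × 4 = 80.6
  [4.25→4.75]: (11.02+8.94)/2 × 0.5 = 4.99
  [4.75→5.75]: (8.94+5.88)/2 × 1 = 7.41
  [5.75→6]: (5.88+5.29)/2 × 0.25 = 1.39625
  Sum = 98.05625 mg/L·hr
Tail: C_last/k_e = 5.29/0.419 = 12.625
AUC_0→∞ (rectal suppository) = 98.05625 + 12.625 = 110.68125 mg/L·hr
F = (AUC_ev/D_ev)/(AUC_iv/D_iv) = (110.68125/75)/(90.1/50) = 1.47575/1.802 = 0.8190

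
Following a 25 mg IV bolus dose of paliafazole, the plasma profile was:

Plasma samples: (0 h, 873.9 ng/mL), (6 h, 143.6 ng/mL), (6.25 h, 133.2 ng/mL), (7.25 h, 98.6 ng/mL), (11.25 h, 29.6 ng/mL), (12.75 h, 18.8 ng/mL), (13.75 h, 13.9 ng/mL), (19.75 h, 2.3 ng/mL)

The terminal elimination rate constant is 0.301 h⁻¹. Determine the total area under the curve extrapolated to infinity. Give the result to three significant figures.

AUC = 3570 ng/mL·h

Trapezoidal AUC_0→19.75:
  [0→6]: (873.9+143.6)/2 × 6 = 3052.5
  [6→6.25]: (143.6+133.2)/2 × 0.25 = 34.6
  [6.25→7.25]: (133.2+98.6)/2 × 1 = 115.9
  [7.25→11.25]: (98.6+29.6)/2 × 4 = 256.4
  [11.25→12.75]: (29.6+18.8)/2 × 1.5 = 36.3
  [12.75→13.75]: (18.8+13.9)/2 × 1 = 16.35
  [13.75→19.75]: (13.9+2.3)/2 × 6 = 48.6
  Sum = 3560.65 ng/mL·h
Extrapolated tail: C_last / k_e = 2.3 / 0.301 = 7.641
AUC_0→∞ = 3560.65 + 7.641 = 3568.291 ng/mL·h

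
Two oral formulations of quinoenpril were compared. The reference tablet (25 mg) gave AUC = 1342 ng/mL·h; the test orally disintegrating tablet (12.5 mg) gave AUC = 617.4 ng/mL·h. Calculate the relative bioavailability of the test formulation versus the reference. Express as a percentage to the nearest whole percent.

F_rel = (AUC_test/D_test) / (AUC_ref/D_ref)
      = (617.4/12.5) / (1342/25)
      = 49.392 / 53.68 = 0.9201 = 92.01%

F_rel = 92%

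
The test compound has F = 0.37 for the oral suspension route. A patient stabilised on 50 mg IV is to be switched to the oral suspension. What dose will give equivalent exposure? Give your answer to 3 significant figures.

For equal systemic exposure: F × D_ev = D_iv
D_ev = D_iv / F = 50 / 0.37 = 135.135 mg

D_oral = 135 mg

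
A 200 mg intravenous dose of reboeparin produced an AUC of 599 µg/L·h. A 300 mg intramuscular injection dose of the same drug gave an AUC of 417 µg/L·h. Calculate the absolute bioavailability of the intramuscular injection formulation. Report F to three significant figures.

F = (AUC_ev / D_ev) / (AUC_iv / D_iv)
  = (417/300) / (599/200)
  = 1.39 / 2.995 = 0.4641

F = 0.464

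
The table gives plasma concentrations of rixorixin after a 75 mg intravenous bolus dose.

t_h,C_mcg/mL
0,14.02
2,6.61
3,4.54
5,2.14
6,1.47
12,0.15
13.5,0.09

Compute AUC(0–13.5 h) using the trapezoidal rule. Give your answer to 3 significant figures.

Trapezoidal AUC_0→13.5:
  [0→2]: (14.02+6.61)/2 × 2 = 20.63
  [2→3]: (6.61+4.54)/2 × 1 = 5.575
  [3→5]: (4.54+2.14)/2 × 2 = 6.68
  [5→6]: (2.14+1.47)/2 × 1 = 1.805
  [6→12]: (1.47+0.15)/2 × 6 = 4.86
  [12→13.5]: (0.15+0.09)/2 × 1.5 = 0.18
  Sum = 39.73 mcg/mL·h

AUC = 39.7 mcg/mL·h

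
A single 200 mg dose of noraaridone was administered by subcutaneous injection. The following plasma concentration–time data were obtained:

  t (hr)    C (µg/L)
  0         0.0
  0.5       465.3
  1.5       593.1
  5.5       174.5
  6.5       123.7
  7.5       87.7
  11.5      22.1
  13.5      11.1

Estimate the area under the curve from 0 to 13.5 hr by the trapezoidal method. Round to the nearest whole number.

AUC = 2688 µg/L·hr

Trapezoidal AUC_0→13.5:
  [0→0.5]: (0.0+465.3)/2 × 0.5 = 116.325
  [0.5→1.5]: (465.3+593.1)/2 × 1 = 529.2
  [1.5→5.5]: (593.1+174.5)/2 × 4 = 1535.2
  [5.5→6.5]: (174.5+123.7)/2 × 1 = 149.1
  [6.5→7.5]: (123.7+87.7)/2 × 1 = 105.7
  [7.5→11.5]: (87.7+22.1)/2 × 4 = 219.6
  [11.5→13.5]: (22.1+11.1)/2 × 2 = 33.2
  Sum = 2688.325 µg/L·hr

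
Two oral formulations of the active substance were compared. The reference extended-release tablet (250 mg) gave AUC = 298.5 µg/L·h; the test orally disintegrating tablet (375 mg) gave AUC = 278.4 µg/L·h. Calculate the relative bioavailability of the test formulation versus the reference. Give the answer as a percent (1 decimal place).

F_rel = (AUC_test/D_test) / (AUC_ref/D_ref)
      = (278.4/375) / (298.5/250)
      = 0.7424 / 1.194 = 0.6218 = 62.18%

F_rel = 62.2%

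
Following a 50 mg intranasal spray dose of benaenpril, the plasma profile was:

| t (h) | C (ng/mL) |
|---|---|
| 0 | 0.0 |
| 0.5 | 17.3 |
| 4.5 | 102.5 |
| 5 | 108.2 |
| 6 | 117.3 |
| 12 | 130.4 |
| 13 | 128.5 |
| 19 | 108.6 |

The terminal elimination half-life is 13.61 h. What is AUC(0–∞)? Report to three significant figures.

AUC = 4130 ng/mL·h

Trapezoidal AUC_0→19:
  [0→0.5]: (0.0+17.3)/2 × 0.5 = 4.325
  [0.5→4.5]: (17.3+102.5)/2 × 4 = 239.6
  [4.5→5]: (102.5+108.2)/2 × 0.5 = 52.675
  [5→6]: (108.2+117.3)/2 × 1 = 112.75
  [6→12]: (117.3+130.4)/2 × 6 = 743.1
  [12→13]: (130.4+128.5)/2 × 1 = 129.45
  [13→19]: (128.5+108.6)/2 × 6 = 711.3
  Sum = 1993.2 ng/mL·h
k_e = ln2 / t½ = 0.693147 / 13.61 = 0.0509 h^-1
Extrapolated tail: C_last / k_e = 108.6 / 0.0509 = 2133.595
AUC_0→∞ = 1993.2 + 2133.595 = 4126.795 ng/mL·h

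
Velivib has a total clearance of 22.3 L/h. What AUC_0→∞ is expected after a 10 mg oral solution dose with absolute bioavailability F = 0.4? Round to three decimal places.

AUC = 0.179 mg/L·h

AUC_0→∞ = F × Dose / CL
        = 0.4 × 10 / 22.3 = 0.179372 mg/L·h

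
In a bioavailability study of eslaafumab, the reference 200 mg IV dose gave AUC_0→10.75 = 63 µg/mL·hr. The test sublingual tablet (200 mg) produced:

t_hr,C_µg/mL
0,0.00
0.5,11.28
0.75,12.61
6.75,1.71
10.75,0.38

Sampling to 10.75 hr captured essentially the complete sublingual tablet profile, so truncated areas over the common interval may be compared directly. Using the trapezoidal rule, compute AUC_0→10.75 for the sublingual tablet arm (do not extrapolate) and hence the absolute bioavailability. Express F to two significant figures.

Trapezoidal AUC_0→10.75 (sublingual tablet):
  [0→0.5]: (0.00+11.28)/2 × 0.5 = 2.82
  [0.5→0.75]: (11.28+12.61)/2 × 0.25 = 2.98625
  [0.75→6.75]: (12.61+1.71)/2 × 6 = 42.96
  [6.75→10.75]: (1.71+0.38)/2 × 4 = 4.18
  Sum = 52.94625 µg/mL·hr
F = (AUC_ev/D_ev)/(AUC_iv/D_iv) = (52.94625/200)/(63/200) = 0.26473125/0.315 = 0.8404

F = 0.84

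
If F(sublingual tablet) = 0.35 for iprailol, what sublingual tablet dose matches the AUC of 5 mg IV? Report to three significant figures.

D_sublingual = 14.3 mg

For equal systemic exposure: F × D_ev = D_iv
D_ev = D_iv / F = 5 / 0.35 = 14.2857 mg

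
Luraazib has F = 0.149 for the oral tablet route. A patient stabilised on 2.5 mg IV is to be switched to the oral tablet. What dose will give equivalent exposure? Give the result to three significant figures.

For equal systemic exposure: F × D_ev = D_iv
D_ev = D_iv / F = 2.5 / 0.149 = 16.7785 mg

D_oral = 16.8 mg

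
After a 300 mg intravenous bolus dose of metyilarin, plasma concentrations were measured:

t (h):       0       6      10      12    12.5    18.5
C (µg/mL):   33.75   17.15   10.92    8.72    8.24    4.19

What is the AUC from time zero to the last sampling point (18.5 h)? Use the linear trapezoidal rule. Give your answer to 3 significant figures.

Trapezoidal AUC_0→18.5:
  [0→6]: (33.75+17.15)/2 × 6 = 152.7
  [6→10]: (17.15+10.92)/2 × 4 = 56.14
  [10→12]: (10.92+8.72)/2 × 2 = 19.64
  [12→12.5]: (8.72+8.24)/2 × 0.5 = 4.24
  [12.5→18.5]: (8.24+4.19)/2 × 6 = 37.29
  Sum = 270.01 µg/mL·h

AUC = 270 µg/mL·h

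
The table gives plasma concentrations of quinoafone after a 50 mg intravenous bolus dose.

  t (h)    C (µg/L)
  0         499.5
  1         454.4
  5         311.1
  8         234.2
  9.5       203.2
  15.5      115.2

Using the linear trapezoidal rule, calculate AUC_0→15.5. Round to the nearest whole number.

Trapezoidal AUC_0→15.5:
  [0→1]: (499.5+454.4)/2 × 1 = 476.95
  [1→5]: (454.4+311.1)/2 × 4 = 1531.0
  [5→8]: (311.1+234.2)/2 × 3 = 817.95
  [8→9.5]: (234.2+203.2)/2 × 1.5 = 328.05
  [9.5→15.5]: (203.2+115.2)/2 × 6 = 955.2
  Sum = 4109.15 µg/L·h

AUC = 4109 µg/L·h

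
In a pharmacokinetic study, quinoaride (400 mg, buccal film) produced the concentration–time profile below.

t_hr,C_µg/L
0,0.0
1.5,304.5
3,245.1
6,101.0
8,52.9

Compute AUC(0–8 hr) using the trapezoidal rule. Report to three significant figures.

AUC = 1310 µg/L·hr

Trapezoidal AUC_0→8:
  [0→1.5]: (0.0+304.5)/2 × 1.5 = 228.375
  [1.5→3]: (304.5+245.1)/2 × 1.5 = 412.2
  [3→6]: (245.1+101.0)/2 × 3 = 519.15
  [6→8]: (101.0+52.9)/2 × 2 = 153.9
  Sum = 1313.625 µg/L·hr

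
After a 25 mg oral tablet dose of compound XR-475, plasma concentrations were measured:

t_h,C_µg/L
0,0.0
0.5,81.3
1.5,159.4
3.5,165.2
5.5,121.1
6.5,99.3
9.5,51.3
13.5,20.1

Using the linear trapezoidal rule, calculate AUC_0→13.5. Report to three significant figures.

AUC = 1230 µg/L·h

Trapezoidal AUC_0→13.5:
  [0→0.5]: (0.0+81.3)/2 × 0.5 = 20.325
  [0.5→1.5]: (81.3+159.4)/2 × 1 = 120.35
  [1.5→3.5]: (159.4+165.2)/2 × 2 = 324.6
  [3.5→5.5]: (165.2+121.1)/2 × 2 = 286.3
  [5.5→6.5]: (121.1+99.3)/2 × 1 = 110.2
  [6.5→9.5]: (99.3+51.3)/2 × 3 = 225.9
  [9.5→13.5]: (51.3+20.1)/2 × 4 = 142.8
  Sum = 1230.475 µg/L·h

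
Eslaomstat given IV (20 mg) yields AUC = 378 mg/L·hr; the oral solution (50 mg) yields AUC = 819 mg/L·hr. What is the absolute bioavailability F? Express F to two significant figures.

F = (AUC_ev / D_ev) / (AUC_iv / D_iv)
  = (819/50) / (378/20)
  = 16.38 / 18.9 = 0.8667

F = 0.87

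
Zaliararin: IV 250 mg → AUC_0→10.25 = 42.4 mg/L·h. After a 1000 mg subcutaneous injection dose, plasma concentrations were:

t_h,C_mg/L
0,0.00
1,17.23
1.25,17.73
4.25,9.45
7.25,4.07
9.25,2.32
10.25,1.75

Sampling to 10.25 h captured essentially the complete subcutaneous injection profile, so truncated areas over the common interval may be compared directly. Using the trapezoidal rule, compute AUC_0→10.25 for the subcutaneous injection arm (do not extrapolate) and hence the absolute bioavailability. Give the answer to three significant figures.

Trapezoidal AUC_0→10.25 (subcutaneous injection):
  [0→1]: (0.00+17.23)/2 × 1 = 8.615
  [1→1.25]: (17.23+17.73)/2 × 0.25 = 4.37
  [1.25→4.25]: (17.73+9.45)/2 × 3 = 40.77
  [4.25→7.25]: (9.45+4.07)/2 × 3 = 20.28
  [7.25→9.25]: (4.07+2.32)/2 × 2 = 6.39
  [9.25→10.25]: (2.32+1.75)/2 × 1 = 2.035
  Sum = 82.46 mg/L·h
F = (AUC_ev/D_ev)/(AUC_iv/D_iv) = (82.46/1000)/(42.4/250) = 0.08246/0.1696 = 0.4862

F = 0.486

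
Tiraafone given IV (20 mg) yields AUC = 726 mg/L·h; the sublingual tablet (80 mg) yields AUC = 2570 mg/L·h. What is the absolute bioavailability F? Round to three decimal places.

F = (AUC_ev / D_ev) / (AUC_iv / D_iv)
  = (2570/80) / (726/20)
  = 32.125 / 36.3 = 0.8850

F = 0.885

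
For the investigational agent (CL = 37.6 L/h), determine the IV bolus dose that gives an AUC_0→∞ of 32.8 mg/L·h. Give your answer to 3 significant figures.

Dose = 1230 mg

Dose_iv = CL × AUC_0→∞
     = 37.6 × 32.8 = 1233.28 mg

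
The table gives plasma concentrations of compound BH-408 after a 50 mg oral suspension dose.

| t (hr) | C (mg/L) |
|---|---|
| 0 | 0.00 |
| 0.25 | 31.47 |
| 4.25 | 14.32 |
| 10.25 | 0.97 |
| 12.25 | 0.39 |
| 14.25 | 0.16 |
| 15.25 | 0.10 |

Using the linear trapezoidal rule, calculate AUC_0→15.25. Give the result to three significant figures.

Trapezoidal AUC_0→15.25:
  [0→0.25]: (0.00+31.47)/2 × 0.25 = 3.93375
  [0.25→4.25]: (31.47+14.32)/2 × 4 = 91.58
  [4.25→10.25]: (14.32+0.97)/2 × 6 = 45.87
  [10.25→12.25]: (0.97+0.39)/2 × 2 = 1.36
  [12.25→14.25]: (0.39+0.16)/2 × 2 = 0.55
  [14.25→15.25]: (0.16+0.10)/2 × 1 = 0.13
  Sum = 143.42375 mg/L·hr

AUC = 143 mg/L·hr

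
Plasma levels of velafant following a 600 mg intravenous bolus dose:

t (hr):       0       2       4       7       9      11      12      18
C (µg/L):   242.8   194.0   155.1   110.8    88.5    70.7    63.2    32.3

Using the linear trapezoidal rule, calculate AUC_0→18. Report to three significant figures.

AUC = 1900 µg/L·hr

Trapezoidal AUC_0→18:
  [0→2]: (242.8+194.0)/2 × 2 = 436.8
  [2→4]: (194.0+155.1)/2 × 2 = 349.1
  [4→7]: (155.1+110.8)/2 × 3 = 398.85
  [7→9]: (110.8+88.5)/2 × 2 = 199.3
  [9→11]: (88.5+70.7)/2 × 2 = 159.2
  [11→12]: (70.7+63.2)/2 × 1 = 66.95
  [12→18]: (63.2+32.3)/2 × 6 = 286.5
  Sum = 1896.7 µg/L·hr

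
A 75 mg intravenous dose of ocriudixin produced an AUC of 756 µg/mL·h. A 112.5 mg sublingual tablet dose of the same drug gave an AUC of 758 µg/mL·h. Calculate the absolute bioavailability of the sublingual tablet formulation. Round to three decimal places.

F = 0.668

F = (AUC_ev / D_ev) / (AUC_iv / D_iv)
  = (758/112.5) / (756/75)
  = 6.73778 / 10.08 = 0.6684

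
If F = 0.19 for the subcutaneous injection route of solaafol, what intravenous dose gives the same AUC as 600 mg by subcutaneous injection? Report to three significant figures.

D_iv = 114 mg

Systemic exposure from an extravascular dose = F × D_ev, so the equivalent IV dose is F × D_ev.
D_iv = F × D_ev = 0.19 × 600 = 114 mg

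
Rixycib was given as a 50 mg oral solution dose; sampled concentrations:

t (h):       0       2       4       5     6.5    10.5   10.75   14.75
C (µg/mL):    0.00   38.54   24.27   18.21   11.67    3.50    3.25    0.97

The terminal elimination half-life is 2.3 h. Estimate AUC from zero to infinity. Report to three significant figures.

AUC = 188 µg/mL·h

Trapezoidal AUC_0→14.75:
  [0→2]: (0.00+38.54)/2 × 2 = 38.54
  [2→4]: (38.54+24.27)/2 × 2 = 62.81
  [4→5]: (24.27+18.21)/2 × 1 = 21.24
  [5→6.5]: (18.21+11.67)/2 × 1.5 = 22.41
  [6.5→10.5]: (11.67+3.50)/2 × 4 = 30.34
  [10.5→10.75]: (3.50+3.25)/2 × 0.25 = 0.84375
  [10.75→14.75]: (3.25+0.97)/2 × 4 = 8.44
  Sum = 184.62375 µg/mL·h
k_e = ln2 / t½ = 0.693147 / 2.3 = 0.3014 h^-1
Extrapolated tail: C_last / k_e = 0.97 / 0.3014 = 3.218
AUC_0→∞ = 184.62375 + 3.218 = 187.84175 µg/mL·h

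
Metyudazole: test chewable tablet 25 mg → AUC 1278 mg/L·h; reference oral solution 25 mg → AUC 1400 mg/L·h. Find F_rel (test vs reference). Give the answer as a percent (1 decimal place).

F_rel = (AUC_test/D_test) / (AUC_ref/D_ref)
      = (1278/25) / (1400/25)
      = 51.12 / 56 = 0.9129 = 91.29%

F_rel = 91.3%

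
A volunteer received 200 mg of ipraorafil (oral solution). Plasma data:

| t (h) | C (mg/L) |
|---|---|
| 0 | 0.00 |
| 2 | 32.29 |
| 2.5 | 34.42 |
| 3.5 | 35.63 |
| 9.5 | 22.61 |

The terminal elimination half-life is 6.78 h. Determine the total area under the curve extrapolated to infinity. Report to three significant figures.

AUC = 480 mg/L·h

Trapezoidal AUC_0→9.5:
  [0→2]: (0.00+32.29)/2 × 2 = 32.29
  [2→2.5]: (32.29+34.42)/2 × 0.5 = 16.6775
  [2.5→3.5]: (34.42+35.63)/2 × 1 = 35.025
  [3.5→9.5]: (35.63+22.61)/2 × 6 = 174.72
  Sum = 258.7125 mg/L·h
k_e = ln2 / t½ = 0.693147 / 6.78 = 0.1022 h^-1
Extrapolated tail: C_last / k_e = 22.61 / 0.1022 = 221.233
AUC_0→∞ = 258.7125 + 221.233 = 479.9455 mg/L·h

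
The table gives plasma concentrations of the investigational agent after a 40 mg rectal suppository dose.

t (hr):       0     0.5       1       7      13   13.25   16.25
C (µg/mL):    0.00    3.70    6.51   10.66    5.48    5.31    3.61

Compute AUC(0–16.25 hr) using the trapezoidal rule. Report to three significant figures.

Trapezoidal AUC_0→16.25:
  [0→0.5]: (0.00+3.70)/2 × 0.5 = 0.925
  [0.5→1]: (3.70+6.51)/2 × 0.5 = 2.5525
  [1→7]: (6.51+10.66)/2 × 6 = 51.51
  [7→13]: (10.66+5.48)/2 × 6 = 48.42
  [13→13.25]: (5.48+5.31)/2 × 0.25 = 1.34875
  [13.25→16.25]: (5.31+3.61)/2 × 3 = 13.38
  Sum = 118.13625 µg/mL·hr

AUC = 118 µg/mL·hr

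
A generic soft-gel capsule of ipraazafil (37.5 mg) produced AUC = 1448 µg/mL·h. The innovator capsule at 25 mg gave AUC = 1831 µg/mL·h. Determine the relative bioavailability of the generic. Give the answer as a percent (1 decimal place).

F_rel = (AUC_test/D_test) / (AUC_ref/D_ref)
      = (1448/37.5) / (1831/25)
      = 38.6133 / 73.24 = 0.5272 = 52.72%

F_rel = 52.7%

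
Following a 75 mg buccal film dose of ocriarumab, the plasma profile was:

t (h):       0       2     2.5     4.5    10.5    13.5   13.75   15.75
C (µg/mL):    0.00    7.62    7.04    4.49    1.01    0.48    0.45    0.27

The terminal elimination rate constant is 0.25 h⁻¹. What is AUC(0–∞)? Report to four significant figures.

Trapezoidal AUC_0→15.75:
  [0→2]: (0.00+7.62)/2 × 2 = 7.62
  [2→2.5]: (7.62+7.04)/2 × 0.5 = 3.665
  [2.5→4.5]: (7.04+4.49)/2 × 2 = 11.53
  [4.5→10.5]: (4.49+1.01)/2 × 6 = 16.5
  [10.5→13.5]: (1.01+0.48)/2 × 3 = 2.235
  [13.5→13.75]: (0.48+0.45)/2 × 0.25 = 0.11625
  [13.75→15.75]: (0.45+0.27)/2 × 2 = 0.72
  Sum = 42.38625 µg/mL·h
Extrapolated tail: C_last / k_e = 0.27 / 0.25 = 1.080
AUC_0→∞ = 42.38625 + 1.080 = 43.46625 µg/mL·h

AUC = 43.47 µg/mL·h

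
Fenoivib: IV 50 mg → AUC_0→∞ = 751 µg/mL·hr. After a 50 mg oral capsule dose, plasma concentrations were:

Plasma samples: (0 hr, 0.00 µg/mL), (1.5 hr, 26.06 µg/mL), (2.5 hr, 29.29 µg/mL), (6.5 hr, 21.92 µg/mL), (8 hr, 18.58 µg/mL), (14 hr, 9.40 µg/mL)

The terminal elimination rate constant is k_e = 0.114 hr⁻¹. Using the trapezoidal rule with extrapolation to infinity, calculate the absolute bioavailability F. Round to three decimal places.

F = 0.461

Trapezoidal AUC_0→14 (oral capsule):
  [0→1.5]: (0.00+26.06)/2 × 1.5 = 19.545
  [1.5→2.5]: (26.06+29.29)/2 × 1 = 27.675
  [2.5→6.5]: (29.29+21.92)/2 × 4 = 102.42
  [6.5→8]: (21.92+18.58)/2 × 1.5 = 30.375
  [8→14]: (18.58+9.40)/2 × 6 = 83.94
  Sum = 263.955 µg/mL·hr
Tail: C_last/k_e = 9.40/0.114 = 82.456
AUC_0→∞ (oral capsule) = 263.955 + 82.456 = 346.411 µg/mL·hr
F = (AUC_ev/D_ev)/(AUC_iv/D_iv) = (346.411/50)/(751/50) = 6.92822/15.02 = 0.4613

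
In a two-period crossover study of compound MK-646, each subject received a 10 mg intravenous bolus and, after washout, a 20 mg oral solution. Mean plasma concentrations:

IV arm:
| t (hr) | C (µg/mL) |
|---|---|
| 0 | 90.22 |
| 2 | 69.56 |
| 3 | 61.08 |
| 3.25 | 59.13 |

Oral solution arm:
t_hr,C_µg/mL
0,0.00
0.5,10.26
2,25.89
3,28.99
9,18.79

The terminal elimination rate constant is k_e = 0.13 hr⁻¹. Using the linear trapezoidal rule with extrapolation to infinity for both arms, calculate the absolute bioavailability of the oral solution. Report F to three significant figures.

F = 0.248

Trapezoidal AUC_0→3.25 (IV):
  [0→2]: (90.22+69.56)/2 × 2 = 159.78
  [2→3]: (69.56+61.08)/2 × 1 = 65.32
  [3→3.25]: (61.08+59.13)/2 × 0.25 = 15.02625
  Sum = 240.12625 µg/mL·hr
IV tail: 59.13/0.13 = 454.846; AUC_iv,0→∞ = 240.12625 + 454.846 = 694.97225 µg/mL·hr
Trapezoidal AUC_0→9 (oral solution):
  [0→0.5]: (0.00+10.26)/2 × 0.5 = 2.565
  [0.5→2]: (10.26+25.89)/2 × 1.5 = 27.1125
  [2→3]: (25.89+28.99)/2 × 1 = 27.44
  [3→9]: (28.99+18.79)/2 × 6 = 143.34
  Sum = 200.4575 µg/mL·hr
oral solution tail: 18.79/0.13 = 144.538; AUC_ev,0→∞ = 200.4575 + 144.538 = 344.9955 µg/mL·hr
F = (AUC_ev/D_ev)/(AUC_iv/D_iv) = (344.9955/20)/(694.97225/10) = 17.249775/69.497225 = 0.2482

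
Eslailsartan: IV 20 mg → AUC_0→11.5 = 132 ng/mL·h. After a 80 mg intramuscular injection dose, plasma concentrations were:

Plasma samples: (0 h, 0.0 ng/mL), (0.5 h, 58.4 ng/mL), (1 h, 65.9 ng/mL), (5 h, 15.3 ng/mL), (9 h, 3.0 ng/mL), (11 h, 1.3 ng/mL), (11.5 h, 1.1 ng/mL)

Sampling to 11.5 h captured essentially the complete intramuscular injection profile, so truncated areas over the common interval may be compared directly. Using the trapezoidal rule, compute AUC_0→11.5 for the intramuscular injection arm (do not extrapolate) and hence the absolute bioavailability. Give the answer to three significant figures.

F = 0.473

Trapezoidal AUC_0→11.5 (intramuscular injection):
  [0→0.5]: (0.0+58.4)/2 × 0.5 = 14.6
  [0.5→1]: (58.4+65.9)/2 × 0.5 = 31.075
  [1→5]: (65.9+15.3)/2 × 4 = 162.4
  [5→9]: (15.3+3.0)/2 × 4 = 36.6
  [9→11]: (3.0+1.3)/2 × 2 = 4.3
  [11→11.5]: (1.3+1.1)/2 × 0.5 = 0.6
  Sum = 249.575 ng/mL·h
F = (AUC_ev/D_ev)/(AUC_iv/D_iv) = (249.575/80)/(132/20) = 3.1196875/6.6 = 0.4727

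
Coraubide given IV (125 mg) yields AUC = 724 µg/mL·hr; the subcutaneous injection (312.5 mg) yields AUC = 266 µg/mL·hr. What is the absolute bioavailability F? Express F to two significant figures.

F = (AUC_ev / D_ev) / (AUC_iv / D_iv)
  = (266/312.5) / (724/125)
  = 0.8512 / 5.792 = 0.1470

F = 0.15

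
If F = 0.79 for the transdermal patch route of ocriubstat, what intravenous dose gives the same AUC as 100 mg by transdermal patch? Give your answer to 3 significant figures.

Systemic exposure from an extravascular dose = F × D_ev, so the equivalent IV dose is F × D_ev.
D_iv = F × D_ev = 0.79 × 100 = 79 mg

D_iv = 79.0 mg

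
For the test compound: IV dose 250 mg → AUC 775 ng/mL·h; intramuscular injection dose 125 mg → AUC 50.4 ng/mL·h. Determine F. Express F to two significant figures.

F = (AUC_ev / D_ev) / (AUC_iv / D_iv)
  = (50.4/125) / (775/250)
  = 0.4032 / 3.1 = 0.1301

F = 0.13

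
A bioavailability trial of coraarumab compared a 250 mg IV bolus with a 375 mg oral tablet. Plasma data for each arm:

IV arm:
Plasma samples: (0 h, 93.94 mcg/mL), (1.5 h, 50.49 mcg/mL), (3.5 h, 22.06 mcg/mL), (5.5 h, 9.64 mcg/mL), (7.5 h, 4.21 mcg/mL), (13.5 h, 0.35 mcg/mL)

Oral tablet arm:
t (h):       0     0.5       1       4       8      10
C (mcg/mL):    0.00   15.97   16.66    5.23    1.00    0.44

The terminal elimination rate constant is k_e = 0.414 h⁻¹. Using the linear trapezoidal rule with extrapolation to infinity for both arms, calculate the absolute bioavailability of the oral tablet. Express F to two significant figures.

Trapezoidal AUC_0→13.5 (IV):
  [0→1.5]: (93.94+50.49)/2 × 1.5 = 108.3225
  [1.5→3.5]: (50.49+22.06)/2 × 2 = 72.55
  [3.5→5.5]: (22.06+9.64)/2 × 2 = 31.7
  [5.5→7.5]: (9.64+4.21)/2 × 2 = 13.85
  [7.5→13.5]: (4.21+0.35)/2 × 6 = 13.68
  Sum = 240.1025 mcg/mL·h
IV tail: 0.35/0.414 = 0.845; AUC_iv,0→∞ = 240.1025 + 0.845 = 240.9475 mcg/mL·h
Trapezoidal AUC_0→10 (oral tablet):
  [0→0.5]: (0.00+15.97)/2 × 0.5 = 3.9925
  [0.5→1]: (15.97+16.66)/2 × 0.5 = 8.1575
  [1→4]: (16.66+5.23)/2 × 3 = 32.835
  [4→8]: (5.23+1.00)/2 × 4 = 12.46
  [8→10]: (1.00+0.44)/2 × 2 = 1.44
  Sum = 58.885 mcg/mL·h
oral tablet tail: 0.44/0.414 = 1.063; AUC_ev,0→∞ = 58.885 + 1.063 = 59.948 mcg/mL·h
F = (AUC_ev/D_ev)/(AUC_iv/D_iv) = (59.948/375)/(240.9475/250) = 0.159861/0.96379 = 0.1659

F = 0.17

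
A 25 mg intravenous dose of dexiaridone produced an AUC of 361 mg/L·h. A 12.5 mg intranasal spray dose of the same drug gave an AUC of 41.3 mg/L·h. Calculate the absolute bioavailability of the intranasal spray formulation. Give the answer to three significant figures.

F = 0.229

F = (AUC_ev / D_ev) / (AUC_iv / D_iv)
  = (41.3/12.5) / (361/25)
  = 3.304 / 14.44 = 0.2288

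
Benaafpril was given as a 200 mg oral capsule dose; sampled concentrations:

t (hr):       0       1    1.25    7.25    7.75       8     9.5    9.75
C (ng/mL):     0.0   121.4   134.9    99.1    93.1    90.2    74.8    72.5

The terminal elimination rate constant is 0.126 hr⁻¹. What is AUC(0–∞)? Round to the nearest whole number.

AUC = 1583 ng/mL·hr

Trapezoidal AUC_0→9.75:
  [0→1]: (0.0+121.4)/2 × 1 = 60.7
  [1→1.25]: (121.4+134.9)/2 × 0.25 = 32.0375
  [1.25→7.25]: (134.9+99.1)/2 × 6 = 702.0
  [7.25→7.75]: (99.1+93.1)/2 × 0.5 = 48.05
  [7.75→8]: (93.1+90.2)/2 × 0.25 = 22.9125
  [8→9.5]: (90.2+74.8)/2 × 1.5 = 123.75
  [9.5→9.75]: (74.8+72.5)/2 × 0.25 = 18.4125
  Sum = 1007.8625 ng/mL·hr
Extrapolated tail: C_last / k_e = 72.5 / 0.126 = 575.397
AUC_0→∞ = 1007.8625 + 575.397 = 1583.2595 ng/mL·hr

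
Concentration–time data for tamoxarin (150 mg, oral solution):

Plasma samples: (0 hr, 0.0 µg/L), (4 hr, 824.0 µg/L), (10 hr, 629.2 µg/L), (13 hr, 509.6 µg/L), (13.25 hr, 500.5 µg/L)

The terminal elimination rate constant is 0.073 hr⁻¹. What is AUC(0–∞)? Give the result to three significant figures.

Trapezoidal AUC_0→13.25:
  [0→4]: (0.0+824.0)/2 × 4 = 1648.0
  [4→10]: (824.0+629.2)/2 × 6 = 4359.6
  [10→13]: (629.2+509.6)/2 × 3 = 1708.2
  [13→13.25]: (509.6+500.5)/2 × 0.25 = 126.2625
  Sum = 7842.0625 µg/L·hr
Extrapolated tail: C_last / k_e = 500.5 / 0.073 = 6856.164
AUC_0→∞ = 7842.0625 + 6856.164 = 14698.2265 µg/L·hr

AUC = 14700 µg/L·hr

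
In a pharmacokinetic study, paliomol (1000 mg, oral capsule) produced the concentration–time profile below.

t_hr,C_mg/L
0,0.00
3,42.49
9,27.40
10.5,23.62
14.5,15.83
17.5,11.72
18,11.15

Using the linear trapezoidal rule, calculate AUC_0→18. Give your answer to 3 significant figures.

Trapezoidal AUC_0→18:
  [0→3]: (0.00+42.49)/2 × 3 = 63.735
  [3→9]: (42.49+27.40)/2 × 6 = 209.67
  [9→10.5]: (27.40+23.62)/2 × 1.5 = 38.265
  [10.5→14.5]: (23.62+15.83)/2 × 4 = 78.9
  [14.5→17.5]: (15.83+11.72)/2 × 3 = 41.325
  [17.5→18]: (11.72+11.15)/2 × 0.5 = 5.7175
  Sum = 437.6125 mg/L·hr

AUC = 438 mg/L·hr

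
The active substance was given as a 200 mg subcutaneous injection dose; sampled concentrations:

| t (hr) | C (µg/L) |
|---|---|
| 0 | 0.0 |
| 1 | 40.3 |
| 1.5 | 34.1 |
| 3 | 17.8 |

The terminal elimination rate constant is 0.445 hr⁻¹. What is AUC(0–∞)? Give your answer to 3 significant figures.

Trapezoidal AUC_0→3:
  [0→1]: (0.0+40.3)/2 × 1 = 20.15
  [1→1.5]: (40.3+34.1)/2 × 0.5 = 18.6
  [1.5→3]: (34.1+17.8)/2 × 1.5 = 38.925
  Sum = 77.675 µg/L·hr
Extrapolated tail: C_last / k_e = 17.8 / 0.445 = 40.000
AUC_0→∞ = 77.675 + 40.000 = 117.675 µg/L·hr

AUC = 118 µg/L·hr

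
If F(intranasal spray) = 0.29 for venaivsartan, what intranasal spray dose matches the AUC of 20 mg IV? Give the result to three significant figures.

For equal systemic exposure: F × D_ev = D_iv
D_ev = D_iv / F = 20 / 0.29 = 68.9655 mg

D_intranasal = 69.0 mg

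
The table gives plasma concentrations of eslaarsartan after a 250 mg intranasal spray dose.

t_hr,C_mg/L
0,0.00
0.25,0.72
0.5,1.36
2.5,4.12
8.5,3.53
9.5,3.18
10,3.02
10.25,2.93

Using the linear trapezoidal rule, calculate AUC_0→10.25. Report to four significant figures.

AUC = 34.43 mg/L·hr

Trapezoidal AUC_0→10.25:
  [0→0.25]: (0.00+0.72)/2 × 0.25 = 0.09
  [0.25→0.5]: (0.72+1.36)/2 × 0.25 = 0.26
  [0.5→2.5]: (1.36+4.12)/2 × 2 = 5.48
  [2.5→8.5]: (4.12+3.53)/2 × 6 = 22.95
  [8.5→9.5]: (3.53+3.18)/2 × 1 = 3.355
  [9.5→10]: (3.18+3.02)/2 × 0.5 = 1.55
  [10→10.25]: (3.02+2.93)/2 × 0.25 = 0.74375
  Sum = 34.42875 mg/L·hr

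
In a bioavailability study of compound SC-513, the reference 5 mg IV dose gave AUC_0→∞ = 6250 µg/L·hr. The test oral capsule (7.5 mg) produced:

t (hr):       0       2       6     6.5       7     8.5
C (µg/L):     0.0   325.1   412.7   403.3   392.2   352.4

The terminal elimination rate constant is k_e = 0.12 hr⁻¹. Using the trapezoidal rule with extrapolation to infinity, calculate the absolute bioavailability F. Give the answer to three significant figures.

Trapezoidal AUC_0→8.5 (oral capsule):
  [0→2]: (0.0+325.1)/2 × 2 = 325.1
  [2→6]: (325.1+412.7)/2 × 4 = 1475.6
  [6→6.5]: (412.7+403.3)/2 × 0.5 = 204.0
  [6.5→7]: (403.3+392.2)/2 × 0.5 = 198.875
  [7→8.5]: (392.2+352.4)/2 × 1.5 = 558.45
  Sum = 2762.025 µg/L·hr
Tail: C_last/k_e = 352.4/0.12 = 2936.667
AUC_0→∞ (oral capsule) = 2762.025 + 2936.667 = 5698.692 µg/L·hr
F = (AUC_ev/D_ev)/(AUC_iv/D_iv) = (5698.692/7.5)/(6250/5) = 759.8256/1250 = 0.6079

F = 0.608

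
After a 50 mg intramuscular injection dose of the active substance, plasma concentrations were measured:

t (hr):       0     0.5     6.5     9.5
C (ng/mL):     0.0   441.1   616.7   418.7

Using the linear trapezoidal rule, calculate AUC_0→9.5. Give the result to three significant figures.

Trapezoidal AUC_0→9.5:
  [0→0.5]: (0.0+441.1)/2 × 0.5 = 110.275
  [0.5→6.5]: (441.1+616.7)/2 × 6 = 3173.4
  [6.5→9.5]: (616.7+418.7)/2 × 3 = 1553.1
  Sum = 4836.775 ng/mL·hr

AUC = 4840 ng/mL·hr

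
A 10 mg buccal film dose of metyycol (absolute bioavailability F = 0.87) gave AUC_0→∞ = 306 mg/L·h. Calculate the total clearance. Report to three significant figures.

CL = 0.0284 L/h

CL = F × Dose / AUC_0→∞
   = 0.87 × 10 / 306 = 0.0284314 L/h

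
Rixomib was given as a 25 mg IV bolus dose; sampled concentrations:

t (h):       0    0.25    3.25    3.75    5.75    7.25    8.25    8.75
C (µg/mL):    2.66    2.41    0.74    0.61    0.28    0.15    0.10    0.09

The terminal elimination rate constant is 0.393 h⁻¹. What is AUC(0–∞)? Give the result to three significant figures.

Trapezoidal AUC_0→8.75:
  [0→0.25]: (2.66+2.41)/2 × 0.25 = 0.63375
  [0.25→3.25]: (2.41+0.74)/2 × 3 = 4.725
  [3.25→3.75]: (0.74+0.61)/2 × 0.5 = 0.3375
  [3.75→5.75]: (0.61+0.28)/2 × 2 = 0.89
  [5.75→7.25]: (0.28+0.15)/2 × 1.5 = 0.3225
  [7.25→8.25]: (0.15+0.10)/2 × 1 = 0.125
  [8.25→8.75]: (0.10+0.09)/2 × 0.5 = 0.0475
  Sum = 7.08125 µg/mL·h
Extrapolated tail: C_last / k_e = 0.09 / 0.393 = 0.229
AUC_0→∞ = 7.08125 + 0.229 = 7.31025 µg/mL·h

AUC = 7.31 µg/mL·h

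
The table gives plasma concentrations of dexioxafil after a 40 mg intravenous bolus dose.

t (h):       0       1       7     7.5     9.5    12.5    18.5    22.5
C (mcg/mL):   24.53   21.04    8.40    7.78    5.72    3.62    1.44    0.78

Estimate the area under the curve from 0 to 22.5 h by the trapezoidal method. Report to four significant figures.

AUC = 162.3 mcg/mL·h

Trapezoidal AUC_0→22.5:
  [0→1]: (24.53+21.04)/2 × 1 = 22.785
  [1→7]: (21.04+8.40)/2 × 6 = 88.32
  [7→7.5]: (8.40+7.78)/2 × 0.5 = 4.045
  [7.5→9.5]: (7.78+5.72)/2 × 2 = 13.5
  [9.5→12.5]: (5.72+3.62)/2 × 3 = 14.01
  [12.5→18.5]: (3.62+1.44)/2 × 6 = 15.18
  [18.5→22.5]: (1.44+0.78)/2 × 4 = 4.44
  Sum = 162.28 mcg/mL·h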